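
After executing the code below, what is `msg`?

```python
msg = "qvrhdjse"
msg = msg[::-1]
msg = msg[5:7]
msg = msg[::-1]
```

reverse → 'esjdhrvq'
slice [5:7] → 'rv'
reverse → 'vr'

'vr'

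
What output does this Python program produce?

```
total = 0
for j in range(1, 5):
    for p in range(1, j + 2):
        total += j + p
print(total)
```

j=1,p=1: total = 0+2 = 2
j=1,p=2: total = 2+3 = 5
j=2,p=1: total = 5+3 = 8
j=2,p=2: total = 8+4 = 12
j=2,p=3: total = 12+5 = 17
j=3,p=1: total = 17+4 = 21
j=3,p=2: total = 21+5 = 26
j=3,p=3: total = 26+6 = 32
j=3,p=4: total = 32+7 = 39
j=4,p=1: total = 39+5 = 44
j=4,p=2: total = 44+6 = 50
j=4,p=3: total = 50+7 = 57
j=4,p=4: total = 57+8 = 65
j=4,p=5: total = 65+9 = 74

74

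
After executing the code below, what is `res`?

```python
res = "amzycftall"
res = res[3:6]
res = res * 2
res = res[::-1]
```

'fcyfcy'

slice [3:6] → 'ycf'
repeat ×2 → 'ycfycf'
reverse → 'fcyfcy'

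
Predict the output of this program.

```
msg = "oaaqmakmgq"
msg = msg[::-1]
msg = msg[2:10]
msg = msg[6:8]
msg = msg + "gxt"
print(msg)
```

reverse → 'qgmkamqaao'
slice [2:10] → 'mkamqaao'
slice [6:8] → 'ao'
+ 'gxt' → 'aogxt'

aogxt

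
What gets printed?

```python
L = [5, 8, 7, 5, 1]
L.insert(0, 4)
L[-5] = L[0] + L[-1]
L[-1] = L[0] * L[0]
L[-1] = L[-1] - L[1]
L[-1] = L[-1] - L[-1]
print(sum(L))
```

insert 4 at 0 → [4, 5, 8, 7, 5, 1]
L[-5] = L[0]+L[-1] = 4+1 = 5 → [4, 5, 8, 7, 5, 1]
L[-1] = L[0]*L[0] = 4*4 = 16 → [4, 5, 8, 7, 5, 16]
L[-1] = L[-1]-L[1] = 16-5 = 11 → [4, 5, 8, 7, 5, 11]
L[-1] = L[-1]-L[-1] = 11-11 = 0 → [4, 5, 8, 7, 5, 0]
sum = 29

29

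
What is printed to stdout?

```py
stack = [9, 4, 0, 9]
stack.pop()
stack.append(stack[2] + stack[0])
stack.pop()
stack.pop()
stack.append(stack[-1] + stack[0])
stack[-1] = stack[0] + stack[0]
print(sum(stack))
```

31

pop() removes 9 → [9, 4, 0]
append stack[2]+stack[0] = 0+9 = 9 → [9, 4, 0, 9]
pop() removes 9 → [9, 4, 0]
pop() removes 0 → [9, 4]
append stack[-1]+stack[0] = 4+9 = 13 → [9, 4, 13]
stack[-1] = stack[0]+stack[0] = 9+9 = 18 → [9, 4, 18]
sum = 31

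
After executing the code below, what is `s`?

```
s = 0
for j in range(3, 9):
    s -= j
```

j=3: s = 0-3 = -3
j=4: s = (-3)-4 = -7
j=5: s = (-7)-5 = -12
j=6: s = (-12)-6 = -18
j=7: s = (-18)-7 = -25
j=8: s = (-25)-8 = -33

-33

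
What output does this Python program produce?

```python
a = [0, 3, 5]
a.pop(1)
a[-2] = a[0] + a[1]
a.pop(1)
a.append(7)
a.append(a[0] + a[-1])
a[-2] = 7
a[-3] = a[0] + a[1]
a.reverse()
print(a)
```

[12, 7, 12]

pop(1) removes 3 → [0, 5]
a[-2] = a[0]+a[1] = 0+5 = 5 → [5, 5]
pop(1) removes 5 → [5]
append 7 → [5, 7]
append a[0]+a[-1] = 5+7 = 12 → [5, 7, 12]
a[-2] = 7 → [5, 7, 12]
a[-3] = a[0]+a[1] = 5+7 = 12 → [12, 7, 12]
reverse → [12, 7, 12]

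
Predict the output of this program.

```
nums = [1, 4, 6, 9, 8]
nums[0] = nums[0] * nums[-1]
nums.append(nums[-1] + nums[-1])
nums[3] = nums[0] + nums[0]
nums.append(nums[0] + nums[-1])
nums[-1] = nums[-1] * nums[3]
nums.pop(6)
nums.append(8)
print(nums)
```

[8, 4, 6, 16, 8, 16, 8]

nums[0] = nums[0]*nums[-1] = 1*8 = 8 → [8, 4, 6, 9, 8]
append nums[-1]+nums[-1] = 8+8 = 16 → [8, 4, 6, 9, 8, 16]
nums[3] = nums[0]+nums[0] = 8+8 = 16 → [8, 4, 6, 16, 8, 16]
append nums[0]+nums[-1] = 8+16 = 24 → [8, 4, 6, 16, 8, 16, 24]
nums[-1] = nums[-1]*nums[3] = 24*16 = 384 → [8, 4, 6, 16, 8, 16, 384]
pop(6) removes 384 → [8, 4, 6, 16, 8, 16]
append 8 → [8, 4, 6, 16, 8, 16, 8]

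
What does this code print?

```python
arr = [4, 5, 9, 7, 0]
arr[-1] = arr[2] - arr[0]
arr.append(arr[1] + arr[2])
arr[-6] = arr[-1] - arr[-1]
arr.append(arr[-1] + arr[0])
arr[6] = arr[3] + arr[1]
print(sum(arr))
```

52

arr[-1] = arr[2]-arr[0] = 9-4 = 5 → [4, 5, 9, 7, 5]
append arr[1]+arr[2] = 5+9 = 14 → [4, 5, 9, 7, 5, 14]
arr[-6] = arr[-1]-arr[-1] = 14-14 = 0 → [0, 5, 9, 7, 5, 14]
append arr[-1]+arr[0] = 14+0 = 14 → [0, 5, 9, 7, 5, 14, 14]
arr[6] = arr[3]+arr[1] = 7+5 = 12 → [0, 5, 9, 7, 5, 14, 12]
sum = 52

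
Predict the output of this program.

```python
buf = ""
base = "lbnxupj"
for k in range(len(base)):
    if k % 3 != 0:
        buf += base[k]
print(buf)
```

k=0: skip
k=1: add 'b' → 'b'
k=2: add 'n' → 'bn'
k=3: skip
k=4: add 'u' → 'bnu'
k=5: add 'p' → 'bnup'
k=6: skip

bnup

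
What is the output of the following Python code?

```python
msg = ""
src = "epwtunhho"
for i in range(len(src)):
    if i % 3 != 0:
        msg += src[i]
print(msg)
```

i=0: skip
i=1: add 'p' → 'p'
i=2: add 'w' → 'pw'
i=3: skip
i=4: add 'u' → 'pwu'
i=5: add 'n' → 'pwun'
i=6: skip
i=7: add 'h' → 'pwunh'
i=8: add 'o' → 'pwunho'

pwunho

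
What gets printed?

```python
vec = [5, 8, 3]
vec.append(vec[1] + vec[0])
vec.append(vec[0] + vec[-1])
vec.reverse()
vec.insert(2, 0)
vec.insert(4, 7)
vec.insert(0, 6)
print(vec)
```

[6, 18, 13, 0, 3, 7, 8, 5]

append vec[1]+vec[0] = 8+5 = 13 → [5, 8, 3, 13]
append vec[0]+vec[-1] = 5+13 = 18 → [5, 8, 3, 13, 18]
reverse → [18, 13, 3, 8, 5]
insert 0 at 2 → [18, 13, 0, 3, 8, 5]
insert 7 at 4 → [18, 13, 0, 3, 7, 8, 5]
insert 6 at 0 → [6, 18, 13, 0, 3, 7, 8, 5]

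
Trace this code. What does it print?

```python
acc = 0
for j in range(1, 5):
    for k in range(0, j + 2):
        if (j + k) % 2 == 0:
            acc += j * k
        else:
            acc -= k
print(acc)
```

j=1,k=0: odd sum, acc = 0-0 = 0
j=1,k=1: even sum, acc = 0+1 = 1
j=1,k=2: odd sum, acc = 1-2 = -1
j=2,k=0: even sum, acc = (-1)+0 = -1
j=2,k=1: odd sum, acc = (-1)-1 = -2
j=2,k=2: even sum, acc = (-2)+4 = 2
j=2,k=3: odd sum, acc = 2-3 = -1
j=3,k=0: odd sum, acc = (-1)-0 = -1
j=3,k=1: even sum, acc = (-1)+3 = 2
j=3,k=2: odd sum, acc = 2-2 = 0
j=3,k=3: even sum, acc = 0+9 = 9
j=3,k=4: odd sum, acc = 9-4 = 5
j=4,k=0: even sum, acc = 5+0 = 5
j=4,k=1: odd sum, acc = 5-1 = 4
j=4,k=2: even sum, acc = 4+8 = 12
j=4,k=3: odd sum, acc = 12-3 = 9
j=4,k=4: even sum, acc = 9+16 = 25
j=4,k=5: odd sum, acc = 25-5 = 20

20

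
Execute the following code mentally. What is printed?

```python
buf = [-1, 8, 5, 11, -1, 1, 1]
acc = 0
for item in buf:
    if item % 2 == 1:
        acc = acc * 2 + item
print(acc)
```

135

item=-1: odd, acc = 0*2+(-1) = -1
item=8: not odd
item=5: odd, acc = (-1)*2+5 = 3
item=11: odd, acc = 3*2+11 = 17
item=-1: odd, acc = 17*2+(-1) = 33
item=1: odd, acc = 33*2+1 = 67
item=1: odd, acc = 67*2+1 = 135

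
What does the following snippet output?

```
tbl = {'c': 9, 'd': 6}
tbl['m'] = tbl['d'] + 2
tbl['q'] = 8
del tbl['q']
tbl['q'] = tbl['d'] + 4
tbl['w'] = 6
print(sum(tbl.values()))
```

tbl['m'] = tbl['d']+2 = 8 → {'c': 9, 'd': 6, 'm': 8}
tbl['q'] = 8 → {'c': 9, 'd': 6, 'm': 8, 'q': 8}
del 'q' → {'c': 9, 'd': 6, 'm': 8}
tbl['q'] = tbl['d']+4 = 10 → {'c': 9, 'd': 6, 'm': 8, 'q': 10}
tbl['w'] = 6 → {'c': 9, 'd': 6, 'm': 8, 'q': 10, 'w': 6}
sum of values = 39

39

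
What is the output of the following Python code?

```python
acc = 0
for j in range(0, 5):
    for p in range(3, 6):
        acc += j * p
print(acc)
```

120

j=0,p=3: acc = 0+0 = 0
j=0,p=4: acc = 0+0 = 0
j=0,p=5: acc = 0+0 = 0
j=1,p=3: acc = 0+3 = 3
j=1,p=4: acc = 3+4 = 7
j=1,p=5: acc = 7+5 = 12
j=2,p=3: acc = 12+6 = 18
j=2,p=4: acc = 18+8 = 26
j=2,p=5: acc = 26+10 = 36
j=3,p=3: acc = 36+9 = 45
j=3,p=4: acc = 45+12 = 57
j=3,p=5: acc = 57+15 = 72
j=4,p=3: acc = 72+12 = 84
j=4,p=4: acc = 84+16 = 100
j=4,p=5: acc = 100+20 = 120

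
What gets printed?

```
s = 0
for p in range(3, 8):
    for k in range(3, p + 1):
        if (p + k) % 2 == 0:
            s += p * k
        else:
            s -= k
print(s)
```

205

p=3,k=3: even sum, s = 0+9 = 9
p=4,k=3: odd sum, s = 9-3 = 6
p=4,k=4: even sum, s = 6+16 = 22
p=5,k=3: even sum, s = 22+15 = 37
p=5,k=4: odd sum, s = 37-4 = 33
p=5,k=5: even sum, s = 33+25 = 58
p=6,k=3: odd sum, s = 58-3 = 55
p=6,k=4: even sum, s = 55+24 = 79
p=6,k=5: odd sum, s = 79-5 = 74
p=6,k=6: even sum, s = 74+36 = 110
p=7,k=3: even sum, s = 110+21 = 131
p=7,k=4: odd sum, s = 131-4 = 127
p=7,k=5: even sum, s = 127+35 = 162
p=7,k=6: odd sum, s = 162-6 = 156
p=7,k=7: even sum, s = 156+49 = 205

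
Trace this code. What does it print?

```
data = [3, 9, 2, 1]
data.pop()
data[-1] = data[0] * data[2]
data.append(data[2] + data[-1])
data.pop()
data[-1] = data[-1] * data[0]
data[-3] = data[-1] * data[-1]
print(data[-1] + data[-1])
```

36

pop() removes 1 → [3, 9, 2]
data[-1] = data[0]*data[2] = 3*2 = 6 → [3, 9, 6]
append data[2]+data[-1] = 6+6 = 12 → [3, 9, 6, 12]
pop() removes 12 → [3, 9, 6]
data[-1] = data[-1]*data[0] = 6*3 = 18 → [3, 9, 18]
data[-3] = data[-1]*data[-1] = 18*18 = 324 → [324, 9, 18]
data[-1]+data[-1] = 18+18 = 36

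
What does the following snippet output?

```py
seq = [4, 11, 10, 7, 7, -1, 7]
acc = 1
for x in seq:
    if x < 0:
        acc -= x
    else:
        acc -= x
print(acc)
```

-44

x=4: not <0, acc = 1-4 = -3
x=11: not <0, acc = (-3)-11 = -14
x=10: not <0, acc = (-14)-10 = -24
x=7: not <0, acc = (-24)-7 = -31
x=7: not <0, acc = (-31)-7 = -38
x=-1: <0, acc = (-38)-(-1) = -37
x=7: not <0, acc = (-37)-7 = -44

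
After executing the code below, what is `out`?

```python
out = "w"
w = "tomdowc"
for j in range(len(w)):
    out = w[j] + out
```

j=0: prepend 't' → 'tw'
j=1: prepend 'o' → 'otw'
j=2: prepend 'm' → 'motw'
j=3: prepend 'd' → 'dmotw'
j=4: prepend 'o' → 'odmotw'
j=5: prepend 'w' → 'wodmotw'
j=6: prepend 'c' → 'cwodmotw'

'cwodmotw'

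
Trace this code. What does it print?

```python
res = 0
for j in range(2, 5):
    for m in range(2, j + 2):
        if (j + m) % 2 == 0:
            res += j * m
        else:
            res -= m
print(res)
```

j=2,m=2: even sum, res = 0+4 = 4
j=2,m=3: odd sum, res = 4-3 = 1
j=3,m=2: odd sum, res = 1-2 = -1
j=3,m=3: even sum, res = (-1)+9 = 8
j=3,m=4: odd sum, res = 8-4 = 4
j=4,m=2: even sum, res = 4+8 = 12
j=4,m=3: odd sum, res = 12-3 = 9
j=4,m=4: even sum, res = 9+16 = 25
j=4,m=5: odd sum, res = 25-5 = 20

20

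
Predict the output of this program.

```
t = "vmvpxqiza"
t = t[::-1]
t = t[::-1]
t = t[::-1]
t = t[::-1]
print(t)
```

vmvpxqiza

reverse → 'aziqxpvmv'
reverse → 'vmvpxqiza'
reverse → 'aziqxpvmv'
reverse → 'vmvpxqiza'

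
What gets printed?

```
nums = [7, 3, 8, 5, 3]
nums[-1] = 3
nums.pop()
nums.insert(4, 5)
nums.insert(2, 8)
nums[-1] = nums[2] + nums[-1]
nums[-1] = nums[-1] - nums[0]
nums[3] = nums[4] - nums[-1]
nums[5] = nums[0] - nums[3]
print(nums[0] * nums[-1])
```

nums[-1] = 3 → [7, 3, 8, 5, 3]
pop() removes 3 → [7, 3, 8, 5]
insert 5 at 4 → [7, 3, 8, 5, 5]
insert 8 at 2 → [7, 3, 8, 8, 5, 5]
nums[-1] = nums[2]+nums[-1] = 8+5 = 13 → [7, 3, 8, 8, 5, 13]
nums[-1] = nums[-1]-nums[0] = 13-7 = 6 → [7, 3, 8, 8, 5, 6]
nums[3] = nums[4]-nums[-1] = 5-6 = -1 → [7, 3, 8, -1, 5, 6]
nums[5] = nums[0]-nums[3] = 7-(-1) = 8 → [7, 3, 8, -1, 5, 8]
nums[0]*nums[-1] = 7*8 = 56

56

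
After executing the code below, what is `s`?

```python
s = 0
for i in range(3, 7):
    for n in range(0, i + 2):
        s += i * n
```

i=3,n=0: s = 0+0 = 0
i=3,n=1: s = 0+3 = 3
i=3,n=2: s = 3+6 = 9
i=3,n=3: s = 9+9 = 18
i=3,n=4: s = 18+12 = 30
i=4,n=0: s = 30+0 = 30
i=4,n=1: s = 30+4 = 34
i=4,n=2: s = 34+8 = 42
i=4,n=3: s = 42+12 = 54
i=4,n=4: s = 54+16 = 70
i=4,n=5: s = 70+20 = 90
i=5,n=0: s = 90+0 = 90
i=5,n=1: s = 90+5 = 95
i=5,n=2: s = 95+10 = 105
i=5,n=3: s = 105+15 = 120
i=5,n=4: s = 120+20 = 140
i=5,n=5: s = 140+25 = 165
i=5,n=6: s = 165+30 = 195
i=6,n=0: s = 195+0 = 195
i=6,n=1: s = 195+6 = 201
i=6,n=2: s = 201+12 = 213
i=6,n=3: s = 213+18 = 231
i=6,n=4: s = 231+24 = 255
i=6,n=5: s = 255+30 = 285
i=6,n=6: s = 285+36 = 321
i=6,n=7: s = 321+42 = 363

363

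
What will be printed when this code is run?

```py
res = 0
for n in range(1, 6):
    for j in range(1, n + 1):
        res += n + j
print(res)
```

90

n=1,j=1: res = 0+2 = 2
n=2,j=1: res = 2+3 = 5
n=2,j=2: res = 5+4 = 9
n=3,j=1: res = 9+4 = 13
n=3,j=2: res = 13+5 = 18
n=3,j=3: res = 18+6 = 24
n=4,j=1: res = 24+5 = 29
n=4,j=2: res = 29+6 = 35
n=4,j=3: res = 35+7 = 42
n=4,j=4: res = 42+8 = 50
n=5,j=1: res = 50+6 = 56
n=5,j=2: res = 56+7 = 63
n=5,j=3: res = 63+8 = 71
n=5,j=4: res = 71+9 = 80
n=5,j=5: res = 80+10 = 90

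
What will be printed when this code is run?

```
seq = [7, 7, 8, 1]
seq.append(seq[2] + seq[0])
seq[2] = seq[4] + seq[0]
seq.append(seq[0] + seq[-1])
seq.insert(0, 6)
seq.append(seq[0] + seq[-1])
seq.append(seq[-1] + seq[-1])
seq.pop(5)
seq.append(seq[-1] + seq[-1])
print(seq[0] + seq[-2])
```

append seq[2]+seq[0] = 8+7 = 15 → [7, 7, 8, 1, 15]
seq[2] = seq[4]+seq[0] = 15+7 = 22 → [7, 7, 22, 1, 15]
append seq[0]+seq[-1] = 7+15 = 22 → [7, 7, 22, 1, 15, 22]
insert 6 at 0 → [6, 7, 7, 22, 1, 15, 22]
append seq[0]+seq[-1] = 6+22 = 28 → [6, 7, 7, 22, 1, 15, 22, 28]
append seq[-1]+seq[-1] = 28+28 = 56 → [6, 7, 7, 22, 1, 15, 22, 28, 56]
pop(5) removes 15 → [6, 7, 7, 22, 1, 22, 28, 56]
append seq[-1]+seq[-1] = 56+56 = 112 → [6, 7, 7, 22, 1, 22, 28, 56, 112]
seq[0]+seq[-2] = 6+56 = 62

62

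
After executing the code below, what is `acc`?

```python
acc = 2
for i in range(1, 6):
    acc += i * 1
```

17

i=1: acc = 2+1*1 = 3
i=2: acc = 3+2*1 = 5
i=3: acc = 5+3*1 = 8
i=4: acc = 8+4*1 = 12
i=5: acc = 12+5*1 = 17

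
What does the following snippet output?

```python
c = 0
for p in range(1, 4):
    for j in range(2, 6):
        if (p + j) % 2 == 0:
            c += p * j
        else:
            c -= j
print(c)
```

p=1,j=2: odd sum, c = 0-2 = -2
p=1,j=3: even sum, c = (-2)+3 = 1
p=1,j=4: odd sum, c = 1-4 = -3
p=1,j=5: even sum, c = (-3)+5 = 2
p=2,j=2: even sum, c = 2+4 = 6
p=2,j=3: odd sum, c = 6-3 = 3
p=2,j=4: even sum, c = 3+8 = 11
p=2,j=5: odd sum, c = 11-5 = 6
p=3,j=2: odd sum, c = 6-2 = 4
p=3,j=3: even sum, c = 4+9 = 13
p=3,j=4: odd sum, c = 13-4 = 9
p=3,j=5: even sum, c = 9+15 = 24

24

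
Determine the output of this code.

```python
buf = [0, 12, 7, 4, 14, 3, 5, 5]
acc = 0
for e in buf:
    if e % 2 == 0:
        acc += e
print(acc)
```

e=0: even, acc = 0+0 = 0
e=12: even, acc = 0+12 = 12
e=7: not even
e=4: even, acc = 12+4 = 16
e=14: even, acc = 16+14 = 30
e=3: not even
e=5: not even
e=5: not even

30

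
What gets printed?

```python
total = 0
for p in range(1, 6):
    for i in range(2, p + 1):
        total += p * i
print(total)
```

p=2,i=2: total = 0+4 = 4
p=3,i=2: total = 4+6 = 10
p=3,i=3: total = 10+9 = 19
p=4,i=2: total = 19+8 = 27
p=4,i=3: total = 27+12 = 39
p=4,i=4: total = 39+16 = 55
p=5,i=2: total = 55+10 = 65
p=5,i=3: total = 65+15 = 80
p=5,i=4: total = 80+20 = 100
p=5,i=5: total = 100+25 = 125

125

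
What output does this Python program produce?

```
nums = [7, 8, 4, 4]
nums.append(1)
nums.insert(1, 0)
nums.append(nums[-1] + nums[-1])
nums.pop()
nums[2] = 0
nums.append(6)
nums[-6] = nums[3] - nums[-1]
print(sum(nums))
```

20

append 1 → [7, 8, 4, 4, 1]
insert 0 at 1 → [7, 0, 8, 4, 4, 1]
append nums[-1]+nums[-1] = 1+1 = 2 → [7, 0, 8, 4, 4, 1, 2]
pop() removes 2 → [7, 0, 8, 4, 4, 1]
nums[2] = 0 → [7, 0, 0, 4, 4, 1]
append 6 → [7, 0, 0, 4, 4, 1, 6]
nums[-6] = nums[3]-nums[-1] = 4-6 = -2 → [7, -2, 0, 4, 4, 1, 6]
sum = 20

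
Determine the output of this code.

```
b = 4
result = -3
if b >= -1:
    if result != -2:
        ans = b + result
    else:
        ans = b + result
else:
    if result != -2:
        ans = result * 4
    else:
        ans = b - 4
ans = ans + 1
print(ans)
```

2

b=4, result=-3
b >= -1 is True; result != -2 is True
→ ans = b + result = 1
ans = 1+1 = 2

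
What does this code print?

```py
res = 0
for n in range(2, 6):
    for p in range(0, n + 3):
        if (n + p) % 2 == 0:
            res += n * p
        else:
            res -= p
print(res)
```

136

n=2,p=0: even sum, res = 0+0 = 0
n=2,p=1: odd sum, res = 0-1 = -1
n=2,p=2: even sum, res = (-1)+4 = 3
n=2,p=3: odd sum, res = 3-3 = 0
n=2,p=4: even sum, res = 0+8 = 8
n=3,p=0: odd sum, res = 8-0 = 8
n=3,p=1: even sum, res = 8+3 = 11
n=3,p=2: odd sum, res = 11-2 = 9
n=3,p=3: even sum, res = 9+9 = 18
n=3,p=4: odd sum, res = 18-4 = 14
n=3,p=5: even sum, res = 14+15 = 29
n=4,p=0: even sum, res = 29+0 = 29
n=4,p=1: odd sum, res = 29-1 = 28
n=4,p=2: even sum, res = 28+8 = 36
n=4,p=3: odd sum, res = 36-3 = 33
n=4,p=4: even sum, res = 33+16 = 49
n=4,p=5: odd sum, res = 49-5 = 44
n=4,p=6: even sum, res = 44+24 = 68
n=5,p=0: odd sum, res = 68-0 = 68
n=5,p=1: even sum, res = 68+5 = 73
n=5,p=2: odd sum, res = 73-2 = 71
n=5,p=3: even sum, res = 71+15 = 86
n=5,p=4: odd sum, res = 86-4 = 82
n=5,p=5: even sum, res = 82+25 = 107
n=5,p=6: odd sum, res = 107-6 = 101
n=5,p=7: even sum, res = 101+35 = 136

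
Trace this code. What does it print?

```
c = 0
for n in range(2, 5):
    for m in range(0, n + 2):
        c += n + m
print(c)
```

n=2,m=0: c = 0+2 = 2
n=2,m=1: c = 2+3 = 5
n=2,m=2: c = 5+4 = 9
n=2,m=3: c = 9+5 = 14
n=3,m=0: c = 14+3 = 17
n=3,m=1: c = 17+4 = 21
n=3,m=2: c = 21+5 = 26
n=3,m=3: c = 26+6 = 32
n=3,m=4: c = 32+7 = 39
n=4,m=0: c = 39+4 = 43
n=4,m=1: c = 43+5 = 48
n=4,m=2: c = 48+6 = 54
n=4,m=3: c = 54+7 = 61
n=4,m=4: c = 61+8 = 69
n=4,m=5: c = 69+9 = 78

78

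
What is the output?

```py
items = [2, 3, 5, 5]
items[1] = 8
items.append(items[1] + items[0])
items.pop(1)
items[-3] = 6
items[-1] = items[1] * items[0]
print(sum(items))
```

25

items[1] = 8 → [2, 8, 5, 5]
append items[1]+items[0] = 8+2 = 10 → [2, 8, 5, 5, 10]
pop(1) removes 8 → [2, 5, 5, 10]
items[-3] = 6 → [2, 6, 5, 10]
items[-1] = items[1]*items[0] = 6*2 = 12 → [2, 6, 5, 12]
sum = 25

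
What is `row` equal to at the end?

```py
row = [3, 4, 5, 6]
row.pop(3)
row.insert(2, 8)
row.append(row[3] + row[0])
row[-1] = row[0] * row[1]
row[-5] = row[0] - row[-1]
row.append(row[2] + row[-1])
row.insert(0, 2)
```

pop(3) removes 6 → [3, 4, 5]
insert 8 at 2 → [3, 4, 8, 5]
append row[3]+row[0] = 5+3 = 8 → [3, 4, 8, 5, 8]
row[-1] = row[0]*row[1] = 3*4 = 12 → [3, 4, 8, 5, 12]
row[-5] = row[0]-row[-1] = 3-12 = -9 → [-9, 4, 8, 5, 12]
append row[2]+row[-1] = 8+12 = 20 → [-9, 4, 8, 5, 12, 20]
insert 2 at 0 → [2, -9, 4, 8, 5, 12, 20]

[2, -9, 4, 8, 5, 12, 20]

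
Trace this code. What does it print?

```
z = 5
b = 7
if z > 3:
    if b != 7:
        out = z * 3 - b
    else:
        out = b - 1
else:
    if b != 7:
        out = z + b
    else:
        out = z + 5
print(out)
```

z=5, b=7
z > 3 is True; b != 7 is False
→ out = b - 1 = 6

6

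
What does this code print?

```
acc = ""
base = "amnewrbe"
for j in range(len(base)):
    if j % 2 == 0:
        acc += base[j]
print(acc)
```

anwb

j=0: add 'a' → 'a'
j=1: skip
j=2: add 'n' → 'an'
j=3: skip
j=4: add 'w' → 'anw'
j=5: skip
j=6: add 'b' → 'anwb'
j=7: skip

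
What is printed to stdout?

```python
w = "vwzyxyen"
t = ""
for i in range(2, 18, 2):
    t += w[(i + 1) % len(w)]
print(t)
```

i=2: add w[3]='y' → 'y'
i=4: add w[5]='y' → 'yy'
i=6: add w[7]='n' → 'yyn'
i=8: add w[1]='w' → 'yynw'
i=10: add w[3]='y' → 'yynwy'
i=12: add w[5]='y' → 'yynwyy'
i=14: add w[7]='n' → 'yynwyyn'
i=16: add w[1]='w' → 'yynwyynw'

yynwyynw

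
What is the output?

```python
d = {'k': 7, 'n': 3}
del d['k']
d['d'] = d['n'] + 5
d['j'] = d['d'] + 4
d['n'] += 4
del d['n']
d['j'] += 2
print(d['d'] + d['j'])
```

del 'k' → {'n': 3}
d['d'] = d['n']+5 = 8 → {'n': 3, 'd': 8}
d['j'] = d['d']+4 = 12 → {'n': 3, 'd': 8, 'j': 12}
d['n'] = 3+4 = 7 → {'n': 7, 'd': 8, 'j': 12}
del 'n' → {'d': 8, 'j': 12}
d['j'] = 12+2 = 14 → {'d': 8, 'j': 14}
d['d']+d['j'] = 8+14 = 22

22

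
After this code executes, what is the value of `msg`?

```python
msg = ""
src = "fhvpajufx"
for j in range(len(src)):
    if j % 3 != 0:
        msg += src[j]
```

j=0: skip
j=1: add 'h' → 'h'
j=2: add 'v' → 'hv'
j=3: skip
j=4: add 'a' → 'hva'
j=5: add 'j' → 'hvaj'
j=6: skip
j=7: add 'f' → 'hvajf'
j=8: add 'x' → 'hvajfx'

'hvajfx'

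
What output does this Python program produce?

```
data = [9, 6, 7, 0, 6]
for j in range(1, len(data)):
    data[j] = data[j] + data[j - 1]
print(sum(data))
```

j=1: data[1] = 6+9 = 15 → [9, 15, 7, 0, 6]
j=2: data[2] = 7+15 = 22 → [9, 15, 22, 0, 6]
j=3: data[3] = 0+22 = 22 → [9, 15, 22, 22, 6]
j=4: data[4] = 6+22 = 28 → [9, 15, 22, 22, 28]
sum = 96

96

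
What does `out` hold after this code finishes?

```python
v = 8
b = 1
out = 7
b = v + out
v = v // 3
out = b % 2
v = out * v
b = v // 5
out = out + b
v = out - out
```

b = 8+7 = 15
v = 8//3 = 2
out = 15%2 = 1
v = 1*2 = 2
b = 2//5 = 0
out = 1+0 = 1
v = 1-1 = 0

1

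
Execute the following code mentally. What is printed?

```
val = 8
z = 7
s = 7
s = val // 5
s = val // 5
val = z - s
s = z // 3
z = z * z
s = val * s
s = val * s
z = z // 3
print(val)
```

s = 8//5 = 1
s = 8//5 = 1
val = 7-1 = 6
s = 7//3 = 2
z = 7*7 = 49
s = 6*2 = 12
s = 6*12 = 72
z = 49//3 = 16

6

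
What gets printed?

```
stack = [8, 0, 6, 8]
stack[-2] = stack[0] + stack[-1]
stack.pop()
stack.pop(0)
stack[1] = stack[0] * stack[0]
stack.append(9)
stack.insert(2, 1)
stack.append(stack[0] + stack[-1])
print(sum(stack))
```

19

stack[-2] = stack[0]+stack[-1] = 8+8 = 16 → [8, 0, 16, 8]
pop() removes 8 → [8, 0, 16]
pop(0) removes 8 → [0, 16]
stack[1] = stack[0]*stack[0] = 0*0 = 0 → [0, 0]
append 9 → [0, 0, 9]
insert 1 at 2 → [0, 0, 1, 9]
append stack[0]+stack[-1] = 0+9 = 9 → [0, 0, 1, 9, 9]
sum = 19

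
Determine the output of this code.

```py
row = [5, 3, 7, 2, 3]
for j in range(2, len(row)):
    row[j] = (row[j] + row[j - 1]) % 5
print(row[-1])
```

0

j=2: row[2] = (7+3)%5 = 0 → [5, 3, 0, 2, 3]
j=3: row[3] = (2+0)%5 = 2 → [5, 3, 0, 2, 3]
j=4: row[4] = (3+2)%5 = 0 → [5, 3, 0, 2, 0]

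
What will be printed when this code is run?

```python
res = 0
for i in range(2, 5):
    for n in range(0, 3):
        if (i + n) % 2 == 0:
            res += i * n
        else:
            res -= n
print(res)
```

i=2,n=0: even sum, res = 0+0 = 0
i=2,n=1: odd sum, res = 0-1 = -1
i=2,n=2: even sum, res = (-1)+4 = 3
i=3,n=0: odd sum, res = 3-0 = 3
i=3,n=1: even sum, res = 3+3 = 6
i=3,n=2: odd sum, res = 6-2 = 4
i=4,n=0: even sum, res = 4+0 = 4
i=4,n=1: odd sum, res = 4-1 = 3
i=4,n=2: even sum, res = 3+8 = 11

11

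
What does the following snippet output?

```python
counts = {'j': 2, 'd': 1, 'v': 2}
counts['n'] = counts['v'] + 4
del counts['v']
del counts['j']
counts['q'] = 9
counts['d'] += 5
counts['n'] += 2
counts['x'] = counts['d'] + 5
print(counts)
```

{'d': 6, 'n': 8, 'q': 9, 'x': 11}

counts['n'] = counts['v']+4 = 6 → {'j': 2, 'd': 1, 'v': 2, 'n': 6}
del 'v' → {'j': 2, 'd': 1, 'n': 6}
del 'j' → {'d': 1, 'n': 6}
counts['q'] = 9 → {'d': 1, 'n': 6, 'q': 9}
counts['d'] = 1+5 = 6 → {'d': 6, 'n': 6, 'q': 9}
counts['n'] = 6+2 = 8 → {'d': 6, 'n': 8, 'q': 9}
counts['x'] = counts['d']+5 = 11 → {'d': 6, 'n': 8, 'q': 9, 'x': 11}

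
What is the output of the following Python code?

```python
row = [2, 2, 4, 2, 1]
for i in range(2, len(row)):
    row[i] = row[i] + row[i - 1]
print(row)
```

[2, 2, 6, 8, 9]

i=2: row[2] = 4+2 = 6 → [2, 2, 6, 2, 1]
i=3: row[3] = 2+6 = 8 → [2, 2, 6, 8, 1]
i=4: row[4] = 1+8 = 9 → [2, 2, 6, 8, 9]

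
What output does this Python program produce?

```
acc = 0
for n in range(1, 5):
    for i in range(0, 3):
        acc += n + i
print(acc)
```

42

n=1,i=0: acc = 0+1 = 1
n=1,i=1: acc = 1+2 = 3
n=1,i=2: acc = 3+3 = 6
n=2,i=0: acc = 6+2 = 8
n=2,i=1: acc = 8+3 = 11
n=2,i=2: acc = 11+4 = 15
n=3,i=0: acc = 15+3 = 18
n=3,i=1: acc = 18+4 = 22
n=3,i=2: acc = 22+5 = 27
n=4,i=0: acc = 27+4 = 31
n=4,i=1: acc = 31+5 = 36
n=4,i=2: acc = 36+6 = 42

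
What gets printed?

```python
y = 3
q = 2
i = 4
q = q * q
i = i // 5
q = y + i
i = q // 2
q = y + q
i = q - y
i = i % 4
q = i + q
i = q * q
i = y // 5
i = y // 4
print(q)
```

9

q = 2*2 = 4
i = 4//5 = 0
q = 3+0 = 3
i = 3//2 = 1
q = 3+3 = 6
i = 6-3 = 3
i = 3%4 = 3
q = 3+6 = 9
i = 9*9 = 81
i = 3//5 = 0
i = 3//4 = 0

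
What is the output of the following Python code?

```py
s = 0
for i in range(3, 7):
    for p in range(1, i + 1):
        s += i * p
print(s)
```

i=3,p=1: s = 0+3 = 3
i=3,p=2: s = 3+6 = 9
i=3,p=3: s = 9+9 = 18
i=4,p=1: s = 18+4 = 22
i=4,p=2: s = 22+8 = 30
i=4,p=3: s = 30+12 = 42
i=4,p=4: s = 42+16 = 58
i=5,p=1: s = 58+5 = 63
i=5,p=2: s = 63+10 = 73
i=5,p=3: s = 73+15 = 88
i=5,p=4: s = 88+20 = 108
i=5,p=5: s = 108+25 = 133
i=6,p=1: s = 133+6 = 139
i=6,p=2: s = 139+12 = 151
i=6,p=3: s = 151+18 = 169
i=6,p=4: s = 169+24 = 193
i=6,p=5: s = 193+30 = 223
i=6,p=6: s = 223+36 = 259

259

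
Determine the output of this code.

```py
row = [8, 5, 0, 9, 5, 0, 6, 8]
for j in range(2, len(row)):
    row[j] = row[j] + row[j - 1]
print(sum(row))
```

j=2: row[2] = 0+5 = 5 → [8, 5, 5, 9, 5, 0, 6, 8]
j=3: row[3] = 9+5 = 14 → [8, 5, 5, 14, 5, 0, 6, 8]
j=4: row[4] = 5+14 = 19 → [8, 5, 5, 14, 19, 0, 6, 8]
j=5: row[5] = 0+19 = 19 → [8, 5, 5, 14, 19, 19, 6, 8]
j=6: row[6] = 6+19 = 25 → [8, 5, 5, 14, 19, 19, 25, 8]
j=7: row[7] = 8+25 = 33 → [8, 5, 5, 14, 19, 19, 25, 33]
sum = 128

128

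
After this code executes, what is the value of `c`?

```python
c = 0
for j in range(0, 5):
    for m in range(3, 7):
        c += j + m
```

j=0,m=3: c = 0+3 = 3
j=0,m=4: c = 3+4 = 7
j=0,m=5: c = 7+5 = 12
j=0,m=6: c = 12+6 = 18
j=1,m=3: c = 18+4 = 22
j=1,m=4: c = 22+5 = 27
j=1,m=5: c = 27+6 = 33
j=1,m=6: c = 33+7 = 40
j=2,m=3: c = 40+5 = 45
j=2,m=4: c = 45+6 = 51
j=2,m=5: c = 51+7 = 58
j=2,m=6: c = 58+8 = 66
j=3,m=3: c = 66+6 = 72
j=3,m=4: c = 72+7 = 79
j=3,m=5: c = 79+8 = 87
j=3,m=6: c = 87+9 = 96
j=4,m=3: c = 96+7 = 103
j=4,m=4: c = 103+8 = 111
j=4,m=5: c = 111+9 = 120
j=4,m=6: c = 120+10 = 130

130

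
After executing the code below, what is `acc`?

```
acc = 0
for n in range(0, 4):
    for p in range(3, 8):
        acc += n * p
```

150

n=0,p=3: acc = 0+0 = 0
n=0,p=4: acc = 0+0 = 0
n=0,p=5: acc = 0+0 = 0
n=0,p=6: acc = 0+0 = 0
n=0,p=7: acc = 0+0 = 0
n=1,p=3: acc = 0+3 = 3
n=1,p=4: acc = 3+4 = 7
n=1,p=5: acc = 7+5 = 12
n=1,p=6: acc = 12+6 = 18
n=1,p=7: acc = 18+7 = 25
n=2,p=3: acc = 25+6 = 31
n=2,p=4: acc = 31+8 = 39
n=2,p=5: acc = 39+10 = 49
n=2,p=6: acc = 49+12 = 61
n=2,p=7: acc = 61+14 = 75
n=3,p=3: acc = 75+9 = 84
n=3,p=4: acc = 84+12 = 96
n=3,p=5: acc = 96+15 = 111
n=3,p=6: acc = 111+18 = 129
n=3,p=7: acc = 129+21 = 150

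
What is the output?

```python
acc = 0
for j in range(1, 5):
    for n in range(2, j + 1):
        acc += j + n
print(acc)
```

j=2,n=2: acc = 0+4 = 4
j=3,n=2: acc = 4+5 = 9
j=3,n=3: acc = 9+6 = 15
j=4,n=2: acc = 15+6 = 21
j=4,n=3: acc = 21+7 = 28
j=4,n=4: acc = 28+8 = 36

36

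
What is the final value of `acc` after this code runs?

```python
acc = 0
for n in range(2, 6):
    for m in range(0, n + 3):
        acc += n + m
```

170

n=2,m=0: acc = 0+2 = 2
n=2,m=1: acc = 2+3 = 5
n=2,m=2: acc = 5+4 = 9
n=2,m=3: acc = 9+5 = 14
n=2,m=4: acc = 14+6 = 20
n=3,m=0: acc = 20+3 = 23
n=3,m=1: acc = 23+4 = 27
n=3,m=2: acc = 27+5 = 32
n=3,m=3: acc = 32+6 = 38
n=3,m=4: acc = 38+7 = 45
n=3,m=5: acc = 45+8 = 53
n=4,m=0: acc = 53+4 = 57
n=4,m=1: acc = 57+5 = 62
n=4,m=2: acc = 62+6 = 68
n=4,m=3: acc = 68+7 = 75
n=4,m=4: acc = 75+8 = 83
n=4,m=5: acc = 83+9 = 92
n=4,m=6: acc = 92+10 = 102
n=5,m=0: acc = 102+5 = 107
n=5,m=1: acc = 107+6 = 113
n=5,m=2: acc = 113+7 = 120
n=5,m=3: acc = 120+8 = 128
n=5,m=4: acc = 128+9 = 137
n=5,m=5: acc = 137+10 = 147
n=5,m=6: acc = 147+11 = 158
n=5,m=7: acc = 158+12 = 170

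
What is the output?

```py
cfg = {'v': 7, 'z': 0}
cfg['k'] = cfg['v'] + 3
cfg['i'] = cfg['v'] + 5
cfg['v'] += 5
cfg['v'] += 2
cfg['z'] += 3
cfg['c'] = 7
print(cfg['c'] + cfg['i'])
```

cfg['k'] = cfg['v']+3 = 10 → {'v': 7, 'z': 0, 'k': 10}
cfg['i'] = cfg['v']+5 = 12 → {'v': 7, 'z': 0, 'k': 10, 'i': 12}
cfg['v'] = 7+5 = 12 → {'v': 12, 'z': 0, 'k': 10, 'i': 12}
cfg['v'] = 12+2 = 14 → {'v': 14, 'z': 0, 'k': 10, 'i': 12}
cfg['z'] = 0+3 = 3 → {'v': 14, 'z': 3, 'k': 10, 'i': 12}
cfg['c'] = 7 → {'v': 14, 'z': 3, 'k': 10, 'i': 12, 'c': 7}
cfg['c']+cfg['i'] = 7+12 = 19

19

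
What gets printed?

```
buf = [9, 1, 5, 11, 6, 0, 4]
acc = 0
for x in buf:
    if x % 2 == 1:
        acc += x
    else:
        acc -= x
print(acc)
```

x=9: odd, acc = 0+9 = 9
x=1: odd, acc = 9+1 = 10
x=5: odd, acc = 10+5 = 15
x=11: odd, acc = 15+11 = 26
x=6: not odd, acc = 26-6 = 20
x=0: not odd, acc = 20-0 = 20
x=4: not odd, acc = 20-4 = 16

16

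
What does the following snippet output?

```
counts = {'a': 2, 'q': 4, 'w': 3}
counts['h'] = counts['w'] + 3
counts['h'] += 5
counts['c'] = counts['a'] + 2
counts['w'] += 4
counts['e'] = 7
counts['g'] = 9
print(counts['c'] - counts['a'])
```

2

counts['h'] = counts['w']+3 = 6 → {'a': 2, 'q': 4, 'w': 3, 'h': 6}
counts['h'] = 6+5 = 11 → {'a': 2, 'q': 4, 'w': 3, 'h': 11}
counts['c'] = counts['a']+2 = 4 → {'a': 2, 'q': 4, 'w': 3, 'h': 11, 'c': 4}
counts['w'] = 3+4 = 7 → {'a': 2, 'q': 4, 'w': 7, 'h': 11, 'c': 4}
counts['e'] = 7 → {'a': 2, 'q': 4, 'w': 7, 'h': 11, 'c': 4, 'e': 7}
counts['g'] = 9 → {'a': 2, 'q': 4, 'w': 7, 'h': 11, 'c': 4, 'e': 7, 'g': 9}
counts['c']-counts['a'] = 4-2 = 2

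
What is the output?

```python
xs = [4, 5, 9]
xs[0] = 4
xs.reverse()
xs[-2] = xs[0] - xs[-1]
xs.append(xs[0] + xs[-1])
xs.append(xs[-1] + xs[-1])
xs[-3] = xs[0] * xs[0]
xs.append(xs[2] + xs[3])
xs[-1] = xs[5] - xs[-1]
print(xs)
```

xs[0] = 4 → [4, 5, 9]
reverse → [9, 5, 4]
xs[-2] = xs[0]-xs[-1] = 9-4 = 5 → [9, 5, 4]
append xs[0]+xs[-1] = 9+4 = 13 → [9, 5, 4, 13]
append xs[-1]+xs[-1] = 13+13 = 26 → [9, 5, 4, 13, 26]
xs[-3] = xs[0]*xs[0] = 9*9 = 81 → [9, 5, 81, 13, 26]
append xs[2]+xs[3] = 81+13 = 94 → [9, 5, 81, 13, 26, 94]
xs[-1] = xs[5]-xs[-1] = 94-94 = 0 → [9, 5, 81, 13, 26, 0]

[9, 5, 81, 13, 26, 0]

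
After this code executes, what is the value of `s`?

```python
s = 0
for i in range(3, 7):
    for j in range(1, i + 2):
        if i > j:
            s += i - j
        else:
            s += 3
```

58

i=3,j=1: 3>1, s = 0+2 = 2
i=3,j=2: 3>2, s = 2+1 = 3
i=3,j=3: not 3>3, s = 3+3 = 6
i=3,j=4: not 3>4, s = 6+3 = 9
i=4,j=1: 4>1, s = 9+3 = 12
i=4,j=2: 4>2, s = 12+2 = 14
i=4,j=3: 4>3, s = 14+1 = 15
i=4,j=4: not 4>4, s = 15+3 = 18
i=4,j=5: not 4>5, s = 18+3 = 21
i=5,j=1: 5>1, s = 21+4 = 25
i=5,j=2: 5>2, s = 25+3 = 28
i=5,j=3: 5>3, s = 28+2 = 30
i=5,j=4: 5>4, s = 30+1 = 31
i=5,j=5: not 5>5, s = 31+3 = 34
i=5,j=6: not 5>6, s = 34+3 = 37
i=6,j=1: 6>1, s = 37+5 = 42
i=6,j=2: 6>2, s = 42+4 = 46
i=6,j=3: 6>3, s = 46+3 = 49
i=6,j=4: 6>4, s = 49+2 = 51
i=6,j=5: 6>5, s = 51+1 = 52
i=6,j=6: not 6>6, s = 52+3 = 55
i=6,j=7: not 6>7, s = 55+3 = 58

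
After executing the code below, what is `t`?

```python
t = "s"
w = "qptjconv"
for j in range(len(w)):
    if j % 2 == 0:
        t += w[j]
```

'sqtcn'

j=0: add 'q' → 'sq'
j=1: skip
j=2: add 't' → 'sqt'
j=3: skip
j=4: add 'c' → 'sqtc'
j=5: skip
j=6: add 'n' → 'sqtcn'
j=7: skip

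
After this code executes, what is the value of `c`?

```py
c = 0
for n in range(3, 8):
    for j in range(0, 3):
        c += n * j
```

75

n=3,j=0: c = 0+0 = 0
n=3,j=1: c = 0+3 = 3
n=3,j=2: c = 3+6 = 9
n=4,j=0: c = 9+0 = 9
n=4,j=1: c = 9+4 = 13
n=4,j=2: c = 13+8 = 21
n=5,j=0: c = 21+0 = 21
n=5,j=1: c = 21+5 = 26
n=5,j=2: c = 26+10 = 36
n=6,j=0: c = 36+0 = 36
n=6,j=1: c = 36+6 = 42
n=6,j=2: c = 42+12 = 54
n=7,j=0: c = 54+0 = 54
n=7,j=1: c = 54+7 = 61
n=7,j=2: c = 61+14 = 75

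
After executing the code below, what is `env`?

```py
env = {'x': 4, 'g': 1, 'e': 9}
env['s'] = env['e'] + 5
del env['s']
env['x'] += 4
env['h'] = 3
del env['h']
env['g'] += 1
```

{'x': 8, 'g': 2, 'e': 9}

env['s'] = env['e']+5 = 14 → {'x': 4, 'g': 1, 'e': 9, 's': 14}
del 's' → {'x': 4, 'g': 1, 'e': 9}
env['x'] = 4+4 = 8 → {'x': 8, 'g': 1, 'e': 9}
env['h'] = 3 → {'x': 8, 'g': 1, 'e': 9, 'h': 3}
del 'h' → {'x': 8, 'g': 1, 'e': 9}
env['g'] = 1+1 = 2 → {'x': 8, 'g': 2, 'e': 9}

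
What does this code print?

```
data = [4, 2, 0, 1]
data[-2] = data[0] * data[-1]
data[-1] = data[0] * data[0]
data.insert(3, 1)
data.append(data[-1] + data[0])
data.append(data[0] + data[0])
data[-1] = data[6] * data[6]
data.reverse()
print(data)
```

data[-2] = data[0]*data[-1] = 4*1 = 4 → [4, 2, 4, 1]
data[-1] = data[0]*data[0] = 4*4 = 16 → [4, 2, 4, 16]
insert 1 at 3 → [4, 2, 4, 1, 16]
append data[-1]+data[0] = 16+4 = 20 → [4, 2, 4, 1, 16, 20]
append data[0]+data[0] = 4+4 = 8 → [4, 2, 4, 1, 16, 20, 8]
data[-1] = data[6]*data[6] = 8*8 = 64 → [4, 2, 4, 1, 16, 20, 64]
reverse → [64, 20, 16, 1, 4, 2, 4]

[64, 20, 16, 1, 4, 2, 4]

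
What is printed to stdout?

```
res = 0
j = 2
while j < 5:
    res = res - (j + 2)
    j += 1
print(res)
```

-15

j=2: res = 0-4 = -4
j=3: res = (-4)-5 = -9
j=4: res = (-9)-6 = -15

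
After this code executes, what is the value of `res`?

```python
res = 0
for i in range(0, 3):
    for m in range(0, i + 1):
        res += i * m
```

i=0,m=0: res = 0+0 = 0
i=1,m=0: res = 0+0 = 0
i=1,m=1: res = 0+1 = 1
i=2,m=0: res = 1+0 = 1
i=2,m=1: res = 1+2 = 3
i=2,m=2: res = 3+4 = 7

7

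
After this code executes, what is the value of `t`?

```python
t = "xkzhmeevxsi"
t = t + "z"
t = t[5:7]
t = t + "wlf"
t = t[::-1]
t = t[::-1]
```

+ 'z' → 'xkzhmeevxsiz'
slice [5:7] → 'ee'
+ 'wlf' → 'eewlf'
reverse → 'flwee'
reverse → 'eewlf'

'eewlf'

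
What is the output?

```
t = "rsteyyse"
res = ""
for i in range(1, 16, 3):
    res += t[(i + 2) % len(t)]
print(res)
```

i=1: add t[3]='e' → 'e'
i=4: add t[6]='s' → 'es'
i=7: add t[1]='s' → 'ess'
i=10: add t[4]='y' → 'essy'
i=13: add t[7]='e' → 'essye'

essye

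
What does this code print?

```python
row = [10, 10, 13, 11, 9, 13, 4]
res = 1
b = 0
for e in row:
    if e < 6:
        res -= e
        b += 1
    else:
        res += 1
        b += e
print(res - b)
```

e=10: not <6, res = 1+1 = 2; b=10
e=10: not <6, res = 2+1 = 3; b=20
e=13: not <6, res = 3+1 = 4; b=33
e=11: not <6, res = 4+1 = 5; b=44
e=9: not <6, res = 5+1 = 6; b=53
e=13: not <6, res = 6+1 = 7; b=66
e=4: <6, res = 7-4 = 3; b=67
res-b = 3-67 = -64

-64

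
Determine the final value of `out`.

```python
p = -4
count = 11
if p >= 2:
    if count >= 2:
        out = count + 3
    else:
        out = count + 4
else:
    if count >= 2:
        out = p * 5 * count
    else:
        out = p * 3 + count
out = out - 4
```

p=-4, count=11
p >= 2 is False; count >= 2 is True
→ out = p * 5 * count = -220
out = (-220)-4 = -224

-224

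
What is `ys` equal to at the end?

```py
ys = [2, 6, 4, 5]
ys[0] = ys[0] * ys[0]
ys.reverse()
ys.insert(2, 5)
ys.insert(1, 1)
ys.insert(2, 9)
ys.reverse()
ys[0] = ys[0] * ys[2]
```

ys[0] = ys[0]*ys[0] = 2*2 = 4 → [4, 6, 4, 5]
reverse → [5, 4, 6, 4]
insert 5 at 2 → [5, 4, 5, 6, 4]
insert 1 at 1 → [5, 1, 4, 5, 6, 4]
insert 9 at 2 → [5, 1, 9, 4, 5, 6, 4]
reverse → [4, 6, 5, 4, 9, 1, 5]
ys[0] = ys[0]*ys[2] = 4*5 = 20 → [20, 6, 5, 4, 9, 1, 5]

[20, 6, 5, 4, 9, 1, 5]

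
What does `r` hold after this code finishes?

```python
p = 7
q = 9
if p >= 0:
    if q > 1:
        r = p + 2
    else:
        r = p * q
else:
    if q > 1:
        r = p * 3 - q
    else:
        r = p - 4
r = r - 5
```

p=7, q=9
p >= 0 is True; q > 1 is True
→ r = p + 2 = 9
r = 9-5 = 4

4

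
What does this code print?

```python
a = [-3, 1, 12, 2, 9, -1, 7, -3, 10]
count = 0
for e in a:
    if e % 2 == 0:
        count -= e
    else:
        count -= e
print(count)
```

e=-3: not even, count = 0-(-3) = 3
e=1: not even, count = 3-1 = 2
e=12: even, count = 2-12 = -10
e=2: even, count = (-10)-2 = -12
e=9: not even, count = (-12)-9 = -21
e=-1: not even, count = (-21)-(-1) = -20
e=7: not even, count = (-20)-7 = -27
e=-3: not even, count = (-27)-(-3) = -24
e=10: even, count = (-24)-10 = -34

-34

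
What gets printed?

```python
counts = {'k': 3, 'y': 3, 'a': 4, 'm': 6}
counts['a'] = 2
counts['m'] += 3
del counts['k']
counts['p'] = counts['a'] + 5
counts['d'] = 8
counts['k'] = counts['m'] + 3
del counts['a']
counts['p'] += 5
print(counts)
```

counts['a'] = 2 → {'k': 3, 'y': 3, 'a': 2, 'm': 6}
counts['m'] = 6+3 = 9 → {'k': 3, 'y': 3, 'a': 2, 'm': 9}
del 'k' → {'y': 3, 'a': 2, 'm': 9}
counts['p'] = counts['a']+5 = 7 → {'y': 3, 'a': 2, 'm': 9, 'p': 7}
counts['d'] = 8 → {'y': 3, 'a': 2, 'm': 9, 'p': 7, 'd': 8}
counts['k'] = counts['m']+3 = 12 → {'y': 3, 'a': 2, 'm': 9, 'p': 7, 'd': 8, 'k': 12}
del 'a' → {'y': 3, 'm': 9, 'p': 7, 'd': 8, 'k': 12}
counts['p'] = 7+5 = 12 → {'y': 3, 'm': 9, 'p': 12, 'd': 8, 'k': 12}

{'y': 3, 'm': 9, 'p': 12, 'd': 8, 'k': 12}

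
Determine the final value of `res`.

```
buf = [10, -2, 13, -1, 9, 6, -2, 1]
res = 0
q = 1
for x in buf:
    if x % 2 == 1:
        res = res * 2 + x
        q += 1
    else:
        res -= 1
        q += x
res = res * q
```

x=10: not odd, res = 0-1 = -1; q=11
x=-2: not odd, res = (-1)-1 = -2; q=9
x=13: odd, res = (-2)*2+13 = 9; q=10
x=-1: odd, res = 9*2+(-1) = 17; q=11
x=9: odd, res = 17*2+9 = 43; q=12
x=6: not odd, res = 43-1 = 42; q=18
x=-2: not odd, res = 42-1 = 41; q=16
x=1: odd, res = 41*2+1 = 83; q=17
res*q = 83*17 = 1411

1411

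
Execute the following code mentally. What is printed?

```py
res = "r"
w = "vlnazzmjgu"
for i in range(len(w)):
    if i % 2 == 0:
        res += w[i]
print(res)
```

i=0: add 'v' → 'rv'
i=1: skip
i=2: add 'n' → 'rvn'
i=3: skip
i=4: add 'z' → 'rvnz'
i=5: skip
i=6: add 'm' → 'rvnzm'
i=7: skip
i=8: add 'g' → 'rvnzmg'
i=9: skip

rvnzmg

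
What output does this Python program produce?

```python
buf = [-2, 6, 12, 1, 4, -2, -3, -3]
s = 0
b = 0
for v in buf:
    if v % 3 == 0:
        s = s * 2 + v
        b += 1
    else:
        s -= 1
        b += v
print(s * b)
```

295

v=-2: not %3==0, s = 0-1 = -1; b=-2
v=6: %3==0, s = (-1)*2+6 = 4; b=-1
v=12: %3==0, s = 4*2+12 = 20; b=0
v=1: not %3==0, s = 20-1 = 19; b=1
v=4: not %3==0, s = 19-1 = 18; b=5
v=-2: not %3==0, s = 18-1 = 17; b=3
v=-3: %3==0, s = 17*2+(-3) = 31; b=4
v=-3: %3==0, s = 31*2+(-3) = 59; b=5
s*b = 59*5 = 295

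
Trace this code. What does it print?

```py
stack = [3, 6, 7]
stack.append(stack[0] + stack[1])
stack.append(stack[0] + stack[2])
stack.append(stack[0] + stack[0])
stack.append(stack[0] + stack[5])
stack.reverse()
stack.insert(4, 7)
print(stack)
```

[9, 6, 10, 9, 7, 7, 6, 3]

append stack[0]+stack[1] = 3+6 = 9 → [3, 6, 7, 9]
append stack[0]+stack[2] = 3+7 = 10 → [3, 6, 7, 9, 10]
append stack[0]+stack[0] = 3+3 = 6 → [3, 6, 7, 9, 10, 6]
append stack[0]+stack[5] = 3+6 = 9 → [3, 6, 7, 9, 10, 6, 9]
reverse → [9, 6, 10, 9, 7, 6, 3]
insert 7 at 4 → [9, 6, 10, 9, 7, 7, 6, 3]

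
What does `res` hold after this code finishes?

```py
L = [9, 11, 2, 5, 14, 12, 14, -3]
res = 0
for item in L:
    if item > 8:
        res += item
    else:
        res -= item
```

56

item=9: >8, res = 0+9 = 9
item=11: >8, res = 9+11 = 20
item=2: not >8, res = 20-2 = 18
item=5: not >8, res = 18-5 = 13
item=14: >8, res = 13+14 = 27
item=12: >8, res = 27+12 = 39
item=14: >8, res = 39+14 = 53
item=-3: not >8, res = 53-(-3) = 56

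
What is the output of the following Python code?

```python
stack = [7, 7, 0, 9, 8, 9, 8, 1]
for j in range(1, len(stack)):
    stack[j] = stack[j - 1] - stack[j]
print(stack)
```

[7, 0, 0, -9, -17, -26, -34, -35]

j=1: stack[1] = 7-7 = 0 → [7, 0, 0, 9, 8, 9, 8, 1]
j=2: stack[2] = 0-0 = 0 → [7, 0, 0, 9, 8, 9, 8, 1]
j=3: stack[3] = 0-9 = -9 → [7, 0, 0, -9, 8, 9, 8, 1]
j=4: stack[4] = (-9)-8 = -17 → [7, 0, 0, -9, -17, 9, 8, 1]
j=5: stack[5] = (-17)-9 = -26 → [7, 0, 0, -9, -17, -26, 8, 1]
j=6: stack[6] = (-26)-8 = -34 → [7, 0, 0, -9, -17, -26, -34, 1]
j=7: stack[7] = (-34)-1 = -35 → [7, 0, 0, -9, -17, -26, -34, -35]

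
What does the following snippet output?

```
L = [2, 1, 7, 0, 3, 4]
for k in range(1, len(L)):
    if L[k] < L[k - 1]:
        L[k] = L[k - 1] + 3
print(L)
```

k=1: 1<2, L[1] = 2+3 = 5 → [2, 5, 7, 0, 3, 4]
k=2: 7>=5, unchanged → [2, 5, 7, 0, 3, 4]
k=3: 0<7, L[3] = 7+3 = 10 → [2, 5, 7, 10, 3, 4]
k=4: 3<10, L[4] = 10+3 = 13 → [2, 5, 7, 10, 13, 4]
k=5: 4<13, L[5] = 13+3 = 16 → [2, 5, 7, 10, 13, 16]

[2, 5, 7, 10, 13, 16]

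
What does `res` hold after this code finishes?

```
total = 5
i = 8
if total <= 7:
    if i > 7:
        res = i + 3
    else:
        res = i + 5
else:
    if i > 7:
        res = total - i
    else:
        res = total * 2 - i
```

total=5, i=8
total <= 7 is True; i > 7 is True
→ res = i + 3 = 11

11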